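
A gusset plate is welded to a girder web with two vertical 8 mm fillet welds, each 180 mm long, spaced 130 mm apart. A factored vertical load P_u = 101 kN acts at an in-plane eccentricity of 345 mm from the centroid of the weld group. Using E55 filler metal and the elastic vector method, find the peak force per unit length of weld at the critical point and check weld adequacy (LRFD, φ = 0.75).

f_max ≈ 1730 N/mm; NOT adequate

E55XX → F_EXX = 550 MPa.
Total weld length L_w = 360 mm. Treat welds as unit-width lines.
Polar moment about centroid: J = 2[d³/12 + d(b/2)²] = 2[180³/12 + 180×65²] = 2493000 mm³.
Direct shear f_v = P/L_w = 101×10³ / 360 = 280.6 N/mm (vertical).
Torsion M = P·e = 101×10³ × 345 = 34845000 N·mm.
Critical point at (x, y) = (65, 90) from centroid. f_tx = M·y/J = 1258 N/mm; f_ty = M·x/J = 908.5 N/mm.
Resultant f_max = √[f_tx² + (f_v + f_ty)²] = √[1258² + (280.6 + 908.5)²] = 1731 N/mm.
Capacity per unit length: φr_n = 0.75 × 0.6 × 550 × (0.707 × 8) = 1400 N/mm.
1731 > 1400 → NOT adequate.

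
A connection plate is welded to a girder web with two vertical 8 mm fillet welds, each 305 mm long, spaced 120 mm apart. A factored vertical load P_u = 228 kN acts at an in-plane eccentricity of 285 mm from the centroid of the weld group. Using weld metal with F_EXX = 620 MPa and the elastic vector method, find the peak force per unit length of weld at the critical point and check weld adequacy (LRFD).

Total weld length L_w = 610 mm. Treat welds as unit-width lines.
Polar moment about centroid: J = 2[d³/12 + d(b/2)²] = 2[305³/12 + 305×60²] = 6925000 mm³.
Direct shear f_v = P/L_w = 228×10³ / 610 = 373.8 N/mm (vertical).
Torsion M = P·e = 228×10³ × 285 = 64980000 N·mm.
Critical point at (x, y) = (60, 152.5) from centroid. f_tx = M·y/J = 1431 N/mm; f_ty = M·x/J = 563 N/mm.
Resultant f_max = √[f_tx² + (f_v + f_ty)²] = √[1431² + (373.8 + 563)²] = 1710 N/mm.
Capacity per unit length: φr_n = 0.75 × 0.6 × 620 × (0.707 × 8) = 1578 N/mm.
1710 > 1578 → NOT adequate.

f_max ≈ 1710 N/mm; NOT adequate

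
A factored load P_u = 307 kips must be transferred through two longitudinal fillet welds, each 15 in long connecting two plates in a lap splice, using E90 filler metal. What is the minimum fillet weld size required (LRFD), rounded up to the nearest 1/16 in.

E90XX → F_EXX = 90 ksi.
Total weld length L = 30 in.
Required throat t_e = P_u / (φ × 0.6 F_EXX × L) = 307 / (0.75 × 0.6 × 90 × 30) = 0.2527 in.
Required leg w = t_e / 0.707 = 0.3574 in → use 3/8 in.

w = 3/8 in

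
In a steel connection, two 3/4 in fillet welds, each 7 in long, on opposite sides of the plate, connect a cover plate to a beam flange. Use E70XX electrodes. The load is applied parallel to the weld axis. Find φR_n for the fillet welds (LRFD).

E70XX → F_EXX = 70 ksi.
Effective throat t_e = 0.707 × 0.75 = 0.5302 in.
Total length L = 14 in; A_we = 0.5302 × 14 = 7.423 in².
F_nw = 0.6 F_EXX = 0.6 × 70 = 42 ksi.
φR_n = 0.75 × 42 × 7.423 = 233.8 kips.

φR_n ≈ 234 kips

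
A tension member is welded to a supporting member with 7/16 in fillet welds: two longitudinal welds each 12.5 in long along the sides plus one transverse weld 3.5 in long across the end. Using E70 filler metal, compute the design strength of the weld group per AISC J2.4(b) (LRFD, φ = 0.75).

E70XX → F_EXX = 70 ksi.
t_e = 0.707 × 0.4375 = 0.3093 in.
R_nwl = 0.6 × 70 × 0.3093 × 25 = 324.8 kips (longitudinal, 2 welds).
R_nwt = 0.6 × 70 × 0.3093 × 3.5 = 45.47 kips (transverse, base value).
(i) R_nwl + R_nwt = 370.2 kips; (ii) 0.85 R_nwl + 1.5 R_nwt = 344.3 kips.
R_n = max = 370.2 kips [governs: (i)]; φR_n = 277.7 kips.

φR_n ≈ 278 kips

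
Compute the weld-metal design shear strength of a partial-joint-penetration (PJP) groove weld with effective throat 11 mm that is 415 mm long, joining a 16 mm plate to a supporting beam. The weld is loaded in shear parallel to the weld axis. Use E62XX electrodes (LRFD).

φR_n ≈ 1270 kN

E62XX → F_EXX = 620 MPa.
Effective throat (given) t_e = 11 mm.
A_we = 11 × 415 = 4565 mm².
F_nw = 0.6 F_EXX = 372 MPa.
φR_n = 0.75 × 372 × 4565 × 10⁻³ = 1274 kN.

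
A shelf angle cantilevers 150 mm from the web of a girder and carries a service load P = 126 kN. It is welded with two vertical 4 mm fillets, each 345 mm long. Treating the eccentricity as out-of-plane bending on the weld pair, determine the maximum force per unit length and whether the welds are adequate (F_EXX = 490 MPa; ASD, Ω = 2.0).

L_w = 2 × 345 = 690 mm; section modulus (unit throat) S = 2 × L²/6 = 39680 mm².
Direct shear f_v = P/L_w = 126×10³/690 = 182.6 N/mm.
Moment M = P × e = 126×10³ × 150 = 18900000 N·mm; bending f_b = M/S = 476.4 N/mm.
f_max = √(f_v² + f_b²) = √(182.6² + 476.4²) = 510.2 N/mm.
r_n/Ω = (1/2.0) × 0.6 × 490 × (0.707 × 4) = 415.7 N/mm → NOT adequate.

f_max ≈ 510 N/mm; NOT adequate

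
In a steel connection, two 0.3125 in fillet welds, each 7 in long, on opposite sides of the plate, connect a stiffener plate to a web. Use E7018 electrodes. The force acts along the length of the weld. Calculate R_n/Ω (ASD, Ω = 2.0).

E70XX → F_EXX = 70 ksi.
Effective throat t_e = 0.707 × 0.3125 = 0.2209 in.
Total length L = 14 in; A_we = 0.2209 × 14 = 3.093 in².
F_nw = 0.6 F_EXX = 0.6 × 70 = 42 ksi.
R_n = 42 × 3.093 = 129.9 kip; R_n/Ω = 129.9/2.0 = 64.96 kip.

R_n/Ω ≈ 65 kip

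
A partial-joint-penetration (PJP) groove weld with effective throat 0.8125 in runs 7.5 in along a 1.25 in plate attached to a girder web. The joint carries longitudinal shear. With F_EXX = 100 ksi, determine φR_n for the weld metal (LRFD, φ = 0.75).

Effective throat (given) t_e = 0.8125 in.
A_we = 0.8125 × 7.5 = 6.094 in².
F_nw = 0.6 F_EXX = 60 ksi.
φR_n = 0.75 × 60 × 6.094 = 274.2 kip.

φR_n ≈ 274 kip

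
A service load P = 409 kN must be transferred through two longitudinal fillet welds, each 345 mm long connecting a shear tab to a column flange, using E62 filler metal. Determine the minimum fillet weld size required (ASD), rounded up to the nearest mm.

E62XX → F_EXX = 620 MPa.
Total weld length L = 690 mm.
Required throat t_e = P × Ω / (0.6 F_EXX × L) = 409 × 2.0 / (0.6 × 620 × 690 × 10⁻³) = 3.187 mm.
Required leg w = t_e / 0.707 = 4.508 mm → use 5 mm.

w = 5 mm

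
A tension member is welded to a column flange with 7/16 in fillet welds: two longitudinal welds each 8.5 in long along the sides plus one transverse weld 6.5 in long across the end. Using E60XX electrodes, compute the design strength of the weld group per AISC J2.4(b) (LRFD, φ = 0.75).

E60XX → F_EXX = 60 ksi.
t_e = 0.707 × 0.4375 = 0.3093 in.
R_nwl = 0.6 × 60 × 0.3093 × 17 = 189.3 kip (longitudinal, 2 welds).
R_nwt = 0.6 × 60 × 0.3093 × 6.5 = 72.38 kip (transverse, base value).
(i) R_nwl + R_nwt = 261.7 kip; (ii) 0.85 R_nwl + 1.5 R_nwt = 269.5 kip.
R_n = max = 269.5 kip [governs: (ii)]; φR_n = 202.1 kip.

φR_n ≈ 202 kip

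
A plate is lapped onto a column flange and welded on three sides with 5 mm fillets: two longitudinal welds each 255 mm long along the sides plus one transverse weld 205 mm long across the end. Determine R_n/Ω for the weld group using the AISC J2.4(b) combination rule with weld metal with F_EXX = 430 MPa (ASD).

t_e = 0.707 × 5 = 3.535 mm.
R_nwl = 0.6 × 430 × 3.535 × 510 × 10⁻³ = 465.1 kN (longitudinal, 2 welds).
R_nwt = 0.6 × 430 × 3.535 × 205 × 10⁻³ = 187 kN (transverse, base value).
(i) R_nwl + R_nwt = 652.1 kN; (ii) 0.85 R_nwl + 1.5 R_nwt = 675.8 kN.
R_n = max = 675.8 kN [governs: (ii)]; R_n/Ω = 337.9 kN.

R_n/Ω ≈ 338 kN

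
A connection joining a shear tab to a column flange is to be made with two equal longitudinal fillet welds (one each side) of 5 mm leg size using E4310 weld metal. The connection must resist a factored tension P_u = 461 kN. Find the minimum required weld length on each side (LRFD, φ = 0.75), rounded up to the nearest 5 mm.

E43XX → F_EXX = 430 MPa.
Throat t_e = 0.707 × 5 = 3.535 mm.
φr_n = 0.75 × 0.6 × 430 × 3.535 × 10⁻³ = 0.684 kN/mm.
L_req = P_u / φr_n = 461 / 0.684 = 674 mm total.
Per side: 674 / 2 = 337 mm.
Round up → use L = 340 mm on each side.

L = 340 mm on each side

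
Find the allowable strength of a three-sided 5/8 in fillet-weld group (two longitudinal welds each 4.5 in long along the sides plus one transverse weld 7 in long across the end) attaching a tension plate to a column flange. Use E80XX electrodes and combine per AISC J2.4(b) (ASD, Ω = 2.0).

E80XX → F_EXX = 80 ksi.
t_e = 0.707 × 0.625 = 0.4419 in.
R_nwl = 0.6 × 80 × 0.4419 × 9 = 190.9 kip (longitudinal, 2 welds).
R_nwt = 0.6 × 80 × 0.4419 × 7 = 148.5 kip (transverse, base value).
(i) R_nwl + R_nwt = 339.4 kip; (ii) 0.85 R_nwl + 1.5 R_nwt = 385 kip.
R_n = max = 385 kip [governs: (ii)]; R_n/Ω = 192.5 kip.

R_n/Ω ≈ 192 kip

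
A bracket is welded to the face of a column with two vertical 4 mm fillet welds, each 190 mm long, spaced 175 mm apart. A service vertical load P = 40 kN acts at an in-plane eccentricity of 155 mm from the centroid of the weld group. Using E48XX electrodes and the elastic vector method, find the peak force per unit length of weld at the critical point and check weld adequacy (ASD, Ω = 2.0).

E48XX → F_EXX = 480 MPa.
Total weld length L_w = 380 mm. Treat welds as unit-width lines.
Polar moment about centroid: J = 2[d³/12 + d(b/2)²] = 2[190³/12 + 190×87.5²] = 4053000 mm³.
Direct shear f_v = P/L_w = 40×10³ / 380 = 105.3 N/mm (vertical).
Torsion M = P·e = 40×10³ × 155 = 6200000 N·mm.
Critical point at (x, y) = (87.5, 95) from centroid. f_tx = M·y/J = 145.3 N/mm; f_ty = M·x/J = 133.9 N/mm.
Resultant f_max = √[f_tx² + (f_v + f_ty)²] = √[145.3² + (105.3 + 133.9)²] = 279.8 N/mm.
Capacity per unit length: r_n/Ω = (1/2.0) × 0.6 × 480 × (0.707 × 4) = 407.2 N/mm.
279.8 ≤ 407.2 → adequate.

f_max ≈ 280 N/mm; adequate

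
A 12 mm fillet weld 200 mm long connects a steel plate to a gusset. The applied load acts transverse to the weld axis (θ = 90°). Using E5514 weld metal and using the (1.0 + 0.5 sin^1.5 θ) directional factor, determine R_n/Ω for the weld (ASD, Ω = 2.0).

E55XX → F_EXX = 550 MPa.
t_e = 0.707 × 12 = 8.484 mm; A_we = 8.484 × 200 = 1697 mm².
Directional factor: 1.0 + 0.5 sin^1.5(90°) = 1.5.
F_nw = 0.6 × 550 × 1.5 = 495 MPa.
R_n/Ω = (495 × 1697) / 2.0 × 10⁻³ = 420 kN.

R_n/Ω ≈ 420 kN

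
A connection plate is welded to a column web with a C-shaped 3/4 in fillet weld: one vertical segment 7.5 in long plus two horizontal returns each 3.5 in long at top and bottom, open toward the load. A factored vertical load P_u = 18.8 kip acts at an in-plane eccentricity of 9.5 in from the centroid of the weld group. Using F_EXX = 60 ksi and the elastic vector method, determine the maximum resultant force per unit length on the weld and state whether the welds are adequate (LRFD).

Total weld length L_w = 14.5 in. Treat welds as unit-width lines.
Centroid: x̄ = 2×3.5×1.75 / 14.5 = 0.8448 in from the vertical weld.
Polar moment about centroid: J = I_x + I_y = [7.5³/12 + 2×3.5×3.75²] + [7.5×0.8448² + 2(3.5³/12 + 3.5×0.9052²)] = 151.8 in³.
Direct shear f_v = P/L_w = 18.8 / 14.5 = 1.297 kip/in (vertical).
Torsion M = P·e = 18.8 × 9.5 = 178.6 kip·in.
Critical point at (x, y) = (2.655, 3.75) from centroid. f_tx = M·y/J = 4.411 kip/in; f_ty = M·x/J = 3.123 kip/in.
Resultant f_max = √[f_tx² + (f_v + f_ty)²] = √[4.411² + (1.297 + 3.123)²] = 6.245 kip/in.
Capacity per unit length: φr_n = 0.75 × 0.6 × 60 × (0.707 × 0.75) = 14.32 kip/in.
6.245 ≤ 14.32 → adequate.

f_max ≈ 6.24 kip/in; adequate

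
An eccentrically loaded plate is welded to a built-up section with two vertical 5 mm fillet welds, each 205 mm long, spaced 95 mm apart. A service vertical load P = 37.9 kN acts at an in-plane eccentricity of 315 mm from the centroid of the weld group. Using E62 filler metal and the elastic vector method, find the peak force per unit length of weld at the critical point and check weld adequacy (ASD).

f_max ≈ 616 N/mm; adequate

E62XX → F_EXX = 620 MPa.
Total weld length L_w = 410 mm. Treat welds as unit-width lines.
Polar moment about centroid: J = 2[d³/12 + d(b/2)²] = 2[205³/12 + 205×47.5²] = 2361000 mm³.
Direct shear f_v = P/L_w = 37.9×10³ / 410 = 92.44 N/mm (vertical).
Torsion M = P·e = 37.9×10³ × 315 = 11938000 N·mm.
Critical point at (x, y) = (47.5, 102.5) from centroid. f_tx = M·y/J = 518.3 N/mm; f_ty = M·x/J = 240.2 N/mm.
Resultant f_max = √[f_tx² + (f_v + f_ty)²] = √[518.3² + (92.44 + 240.2)²] = 615.9 N/mm.
Capacity per unit length: r_n/Ω = (1/2.0) × 0.6 × 620 × (0.707 × 5) = 657.5 N/mm.
615.9 ≤ 657.5 → adequate.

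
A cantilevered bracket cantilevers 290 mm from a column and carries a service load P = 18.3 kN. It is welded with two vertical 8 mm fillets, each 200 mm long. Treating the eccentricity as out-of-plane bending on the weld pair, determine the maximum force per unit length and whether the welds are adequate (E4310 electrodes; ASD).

E43XX → F_EXX = 430 MPa.
L_w = 2 × 200 = 400 mm; section modulus (unit throat) S = 2 × L²/6 = 13330 mm².
Direct shear f_v = P/L_w = 18.3×10³/400 = 45.75 N/mm.
Moment M = P × e = 18.3×10³ × 290 = 5307000 N·mm; bending f_b = M/S = 398 N/mm.
f_max = √(f_v² + f_b²) = √(45.75² + 398²) = 400.6 N/mm.
r_n/Ω = (1/2.0) × 0.6 × 430 × (0.707 × 8) = 729.6 N/mm → adequate.

f_max ≈ 401 N/mm; adequate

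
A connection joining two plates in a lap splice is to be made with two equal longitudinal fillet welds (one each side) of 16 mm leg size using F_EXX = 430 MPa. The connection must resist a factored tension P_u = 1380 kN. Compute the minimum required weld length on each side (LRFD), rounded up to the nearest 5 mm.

L = 320 mm on each side

Throat t_e = 0.707 × 16 = 11.31 mm.
φr_n = 0.75 × 0.6 × 430 × 11.31 × 10⁻³ = 2.189 kN/mm.
L_req = P_u / φr_n = 1380 / 2.189 = 630.5 mm total.
Per side: 630.5 / 2 = 315.2 mm.
Round up → use L = 320 mm on each side.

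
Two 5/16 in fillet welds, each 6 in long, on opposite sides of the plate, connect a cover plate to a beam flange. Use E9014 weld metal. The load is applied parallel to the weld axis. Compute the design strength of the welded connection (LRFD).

φR_n ≈ 107 kip

E90XX → F_EXX = 90 ksi.
Effective throat t_e = 0.707 × 0.3125 = 0.2209 in.
Total length L = 12 in; A_we = 0.2209 × 12 = 2.651 in².
F_nw = 0.6 F_EXX = 0.6 × 90 = 54 ksi.
φR_n = 0.75 × 54 × 2.651 = 107.4 kip.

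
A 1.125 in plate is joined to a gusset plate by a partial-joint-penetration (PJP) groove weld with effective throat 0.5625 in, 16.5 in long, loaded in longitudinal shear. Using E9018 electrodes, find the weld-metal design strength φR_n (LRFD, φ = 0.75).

φR_n ≈ 376 kips

E90XX → F_EXX = 90 ksi.
Effective throat (given) t_e = 0.5625 in.
A_we = 0.5625 × 16.5 = 9.281 in².
F_nw = 0.6 F_EXX = 54 ksi.
φR_n = 0.75 × 54 × 9.281 = 375.9 kips.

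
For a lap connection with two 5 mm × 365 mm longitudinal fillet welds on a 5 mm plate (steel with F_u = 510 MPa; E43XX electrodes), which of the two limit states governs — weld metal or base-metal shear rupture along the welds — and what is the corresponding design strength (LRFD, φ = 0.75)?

φR_n ≈ 499 kN (weld metal governs)

E43XX → F_EXX = 430 MPa.
t_e = 0.707 × 5 = 3.535 mm; L = 730 mm.
Weld metal: φR_n = 0.75 × 0.6 × 430 × 3.535 × 730 × 10⁻³ = 499.3 kN.
Base metal (shear rupture): φR_n = 0.75 × 0.6 × 510 × 5 × 730 × 10⁻³ = 837.7 kN.
Governing: weld metal.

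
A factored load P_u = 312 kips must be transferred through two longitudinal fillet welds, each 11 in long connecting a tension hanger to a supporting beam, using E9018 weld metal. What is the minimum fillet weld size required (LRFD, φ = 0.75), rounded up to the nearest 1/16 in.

w = 1/2 in

E90XX → F_EXX = 90 ksi.
Total weld length L = 22 in.
Required throat t_e = P_u / (φ × 0.6 F_EXX × L) = 312 / (0.75 × 0.6 × 90 × 22) = 0.3502 in.
Required leg w = t_e / 0.707 = 0.4953 in → use 1/2 in.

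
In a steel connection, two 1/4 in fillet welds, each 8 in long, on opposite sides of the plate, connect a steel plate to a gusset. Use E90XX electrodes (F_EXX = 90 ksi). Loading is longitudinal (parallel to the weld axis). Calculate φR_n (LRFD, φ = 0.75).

φR_n ≈ 115 kips

Effective throat t_e = 0.707 × 0.25 = 0.1767 in.
Total length L = 16 in; A_we = 0.1767 × 16 = 2.828 in².
F_nw = 0.6 F_EXX = 0.6 × 90 = 54 ksi.
φR_n = 0.75 × 54 × 2.828 = 114.5 kips.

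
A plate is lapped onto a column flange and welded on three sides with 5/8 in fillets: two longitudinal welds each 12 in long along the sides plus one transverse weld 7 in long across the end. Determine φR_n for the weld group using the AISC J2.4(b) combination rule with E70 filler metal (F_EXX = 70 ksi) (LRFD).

t_e = 0.707 × 0.625 = 0.4419 in.
R_nwl = 0.6 × 70 × 0.4419 × 24 = 445.4 kip (longitudinal, 2 welds).
R_nwt = 0.6 × 70 × 0.4419 × 7 = 129.9 kip (transverse, base value).
(i) R_nwl + R_nwt = 575.3 kip; (ii) 0.85 R_nwl + 1.5 R_nwt = 573.5 kip.
R_n = max = 575.3 kip [governs: (i)]; φR_n = 431.5 kip.

φR_n ≈ 431 kip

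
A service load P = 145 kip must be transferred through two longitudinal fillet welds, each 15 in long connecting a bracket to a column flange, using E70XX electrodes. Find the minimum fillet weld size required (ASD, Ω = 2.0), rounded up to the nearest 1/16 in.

w = 3/8 in

E70XX → F_EXX = 70 ksi.
Total weld length L = 30 in.
Required throat t_e = P × Ω / (0.6 F_EXX × L) = 145 × 2.0 / (0.6 × 70 × 30) = 0.2302 in.
Required leg w = t_e / 0.707 = 0.3255 in → use 3/8 in.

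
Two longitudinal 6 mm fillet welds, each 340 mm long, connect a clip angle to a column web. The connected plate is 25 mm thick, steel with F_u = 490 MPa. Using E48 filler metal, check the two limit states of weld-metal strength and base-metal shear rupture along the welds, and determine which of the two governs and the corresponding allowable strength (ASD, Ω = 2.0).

E48XX → F_EXX = 480 MPa.
t_e = 0.707 × 6 = 4.242 mm; L = 680 mm.
Weld metal: R_n/Ω = (1/2.0) × 0.6 × 480 × 4.242 × 680 × 10⁻³ = 415.4 kN.
Base metal (shear rupture): R_n/Ω = (1/2.0) × 0.6 × 490 × 25 × 680 × 10⁻³ = 2499 kN.
Governing: weld metal.

R_n/Ω ≈ 415 kN (weld metal governs)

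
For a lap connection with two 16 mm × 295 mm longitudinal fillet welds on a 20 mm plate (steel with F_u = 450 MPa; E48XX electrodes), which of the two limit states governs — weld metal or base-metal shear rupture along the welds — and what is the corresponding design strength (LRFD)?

E48XX → F_EXX = 480 MPa.
t_e = 0.707 × 16 = 11.31 mm; L = 590 mm.
Weld metal: φR_n = 0.75 × 0.6 × 480 × 11.31 × 590 × 10⁻³ = 1442 kN.
Base metal (shear rupture): φR_n = 0.75 × 0.6 × 450 × 20 × 590 × 10⁻³ = 2390 kN.
Governing: weld metal.

φR_n ≈ 1440 kN (weld metal governs)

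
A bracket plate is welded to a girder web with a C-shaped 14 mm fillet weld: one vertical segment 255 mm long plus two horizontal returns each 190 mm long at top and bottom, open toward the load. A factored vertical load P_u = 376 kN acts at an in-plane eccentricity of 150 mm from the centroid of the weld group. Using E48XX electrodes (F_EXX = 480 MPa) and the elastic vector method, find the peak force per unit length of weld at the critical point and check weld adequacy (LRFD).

Total weld length L_w = 635 mm. Treat welds as unit-width lines.
Centroid: x̄ = 2×190×95 / 635 = 56.85 mm from the vertical weld.
Polar moment about centroid: J = I_x + I_y = [255³/12 + 2×190×127.5²] + [255×56.85² + 2(190³/12 + 190×38.15²)] = 10080000 mm³.
Direct shear f_v = P/L_w = 376×10³ / 635 = 592.1 N/mm (vertical).
Torsion M = P·e = 376×10³ × 150 = 56400000 N·mm.
Critical point at (x, y) = (133.1, 127.5) from centroid. f_tx = M·y/J = 713.4 N/mm; f_ty = M·x/J = 745 N/mm.
Resultant f_max = √[f_tx² + (f_v + f_ty)²] = √[713.4² + (592.1 + 745)²] = 1516 N/mm.
Capacity per unit length: φr_n = 0.75 × 0.6 × 480 × (0.707 × 14) = 2138 N/mm.
1516 ≤ 2138 → adequate.

f_max ≈ 1520 N/mm; adequate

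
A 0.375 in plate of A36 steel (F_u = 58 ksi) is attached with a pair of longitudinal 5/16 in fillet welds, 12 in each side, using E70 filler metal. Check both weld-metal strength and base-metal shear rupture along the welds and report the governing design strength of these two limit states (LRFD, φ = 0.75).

E70XX → F_EXX = 70 ksi.
t_e = 0.707 × 0.3125 = 0.2209 in; L = 24 in.
Weld metal: φR_n = 0.75 × 0.6 × 70 × 0.2209 × 24 = 167 kip.
Base metal (shear rupture): φR_n = 0.75 × 0.6 × 58 × 0.375 × 24 = 234.9 kip.
Governing: weld metal.

φR_n ≈ 167 kip (weld metal governs)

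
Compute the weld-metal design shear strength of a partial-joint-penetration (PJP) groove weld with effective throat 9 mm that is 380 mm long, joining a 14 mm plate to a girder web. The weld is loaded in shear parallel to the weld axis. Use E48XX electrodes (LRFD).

φR_n ≈ 739 kN

E48XX → F_EXX = 480 MPa.
Effective throat (given) t_e = 9 mm.
A_we = 9 × 380 = 3420 mm².
F_nw = 0.6 F_EXX = 288 MPa.
φR_n = 0.75 × 288 × 3420 × 10⁻³ = 738.7 kN.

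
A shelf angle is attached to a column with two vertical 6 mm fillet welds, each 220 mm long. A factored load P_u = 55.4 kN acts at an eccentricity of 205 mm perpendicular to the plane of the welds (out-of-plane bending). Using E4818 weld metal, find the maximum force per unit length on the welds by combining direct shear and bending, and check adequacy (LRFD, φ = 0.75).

E48XX → F_EXX = 480 MPa.
L_w = 2 × 220 = 440 mm; section modulus (unit throat) S = 2 × L²/6 = 16130 mm².
Direct shear f_v = P/L_w = 55.4×10³/440 = 125.9 N/mm.
Moment M = P × e = 55.4×10³ × 205 = 11357000 N·mm; bending f_b = M/S = 703.9 N/mm.
f_max = √(f_v² + f_b²) = √(125.9² + 703.9²) = 715.1 N/mm.
φr_n = 0.75 × 0.6 × 480 × (0.707 × 6) = 916.3 N/mm → adequate.

f_max ≈ 715 N/mm; adequate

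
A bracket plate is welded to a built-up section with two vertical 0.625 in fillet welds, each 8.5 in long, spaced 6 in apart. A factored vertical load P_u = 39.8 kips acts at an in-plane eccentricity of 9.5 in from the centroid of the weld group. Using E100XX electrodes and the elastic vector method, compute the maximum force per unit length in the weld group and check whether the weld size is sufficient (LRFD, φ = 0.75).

f_max ≈ 9.25 kip/in; adequate

E100XX → F_EXX = 100 ksi.
Total weld length L_w = 17 in. Treat welds as unit-width lines.
Polar moment about centroid: J = 2[d³/12 + d(b/2)²] = 2[8.5³/12 + 8.5×3²] = 255.4 in³.
Direct shear f_v = P/L_w = 39.8 / 17 = 2.341 kip/in (vertical).
Torsion M = P·e = 39.8 × 9.5 = 378.1 kip·in.
Critical point at (x, y) = (3, 4.25) from centroid. f_tx = M·y/J = 6.293 kip/in; f_ty = M·x/J = 4.442 kip/in.
Resultant f_max = √[f_tx² + (f_v + f_ty)²] = √[6.293² + (2.341 + 4.442)²] = 9.253 kip/in.
Capacity per unit length: φr_n = 0.75 × 0.6 × 100 × (0.707 × 0.625) = 19.88 kip/in.
9.253 ≤ 19.88 → adequate.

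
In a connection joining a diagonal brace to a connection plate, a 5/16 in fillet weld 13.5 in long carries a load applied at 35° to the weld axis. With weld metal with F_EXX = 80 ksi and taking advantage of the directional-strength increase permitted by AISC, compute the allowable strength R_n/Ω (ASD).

t_e = 0.707 × 0.3125 = 0.2209 in; A_we = 0.2209 × 13.5 = 2.983 in².
Directional factor: 1.0 + 0.5 sin^1.5(35°) = 1.217.
F_nw = 0.6 × 80 × 1.217 = 58.43 ksi.
R_n/Ω = (58.43 × 2.983) / 2.0 = 87.13 kips.

R_n/Ω ≈ 87.1 kips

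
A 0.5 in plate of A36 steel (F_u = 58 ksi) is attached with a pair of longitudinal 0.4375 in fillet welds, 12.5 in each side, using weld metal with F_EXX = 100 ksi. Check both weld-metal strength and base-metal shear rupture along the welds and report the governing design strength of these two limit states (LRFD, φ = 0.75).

t_e = 0.707 × 0.4375 = 0.3093 in; L = 25 in.
Weld metal: φR_n = 0.75 × 0.6 × 100 × 0.3093 × 25 = 348 kip.
Base metal (shear rupture): φR_n = 0.75 × 0.6 × 58 × 0.5 × 25 = 326.2 kip.
Governing: base-metal shear rupture.

φR_n ≈ 326 kip (base-metal shear rupture governs)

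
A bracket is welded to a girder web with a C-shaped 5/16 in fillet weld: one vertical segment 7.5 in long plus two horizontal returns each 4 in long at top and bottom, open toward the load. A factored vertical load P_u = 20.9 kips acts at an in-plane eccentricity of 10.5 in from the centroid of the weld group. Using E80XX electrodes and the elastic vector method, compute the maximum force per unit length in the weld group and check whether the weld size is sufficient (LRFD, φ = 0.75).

E80XX → F_EXX = 80 ksi.
Total weld length L_w = 15.5 in. Treat welds as unit-width lines.
Centroid: x̄ = 2×4×2 / 15.5 = 1.032 in from the vertical weld.
Polar moment about centroid: J = I_x + I_y = [7.5³/12 + 2×4×3.75²] + [7.5×1.032² + 2(4³/12 + 4×0.9677²)] = 173.8 in³.
Direct shear f_v = P/L_w = 20.9 / 15.5 = 1.348 kip/in (vertical).
Torsion M = P·e = 20.9 × 10.5 = 219.45 kip·in.
Critical point at (x, y) = (2.968, 3.75) from centroid. f_tx = M·y/J = 4.735 kip/in; f_ty = M·x/J = 3.747 kip/in.
Resultant f_max = √[f_tx² + (f_v + f_ty)²] = √[4.735² + (1.348 + 3.747)²] = 6.956 kip/in.
Capacity per unit length: φr_n = 0.75 × 0.6 × 80 × (0.707 × 0.3125) = 7.954 kip/in.
6.956 ≤ 7.954 → adequate.

f_max ≈ 6.96 kip/in; adequate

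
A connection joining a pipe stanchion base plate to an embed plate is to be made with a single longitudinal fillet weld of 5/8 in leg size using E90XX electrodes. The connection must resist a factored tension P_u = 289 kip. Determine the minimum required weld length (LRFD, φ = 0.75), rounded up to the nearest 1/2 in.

E90XX → F_EXX = 90 ksi.
Throat t_e = 0.707 × 0.625 = 0.4419 in.
φr_n = 0.75 × 0.6 × 90 × 0.4419 = 17.9 kip/in.
L_req = P_u / φr_n = 289 / 17.9 = 16.15 in total.
Round up → use L = 16.5 in.

L = 16.5 in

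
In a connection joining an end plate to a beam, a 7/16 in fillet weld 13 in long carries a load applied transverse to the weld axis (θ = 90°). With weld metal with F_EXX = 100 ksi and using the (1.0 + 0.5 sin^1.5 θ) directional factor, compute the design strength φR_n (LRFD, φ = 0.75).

t_e = 0.707 × 0.4375 = 0.3093 in; A_we = 0.3093 × 13 = 4.021 in².
Directional factor: 1.0 + 0.5 sin^1.5(90°) = 1.5.
F_nw = 0.6 × 100 × 1.5 = 90 ksi.
φR_n = 0.75 × 90 × 4.021 = 271.4 kips.

φR_n ≈ 271 kips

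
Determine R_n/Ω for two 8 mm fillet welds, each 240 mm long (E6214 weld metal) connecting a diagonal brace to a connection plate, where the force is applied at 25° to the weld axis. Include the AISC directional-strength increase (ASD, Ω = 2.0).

R_n/Ω ≈ 574 kN

E62XX → F_EXX = 620 MPa.
t_e = 0.707 × 8 = 5.656 mm; A_we = 5.656 × 480 = 2715 mm².
Directional factor: 1.0 + 0.5 sin^1.5(25°) = 1.137.
F_nw = 0.6 × 620 × 1.137 = 423.1 MPa.
R_n/Ω = (423.1 × 2715) / 2.0 × 10⁻³ = 574.3 kN.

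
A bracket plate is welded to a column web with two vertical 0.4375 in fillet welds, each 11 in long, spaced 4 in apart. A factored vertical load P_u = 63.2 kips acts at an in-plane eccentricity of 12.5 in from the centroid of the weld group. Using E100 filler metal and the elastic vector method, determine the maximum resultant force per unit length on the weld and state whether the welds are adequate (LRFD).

f_max ≈ 16.1 kip/in; NOT adequate

E100XX → F_EXX = 100 ksi.
Total weld length L_w = 22 in. Treat welds as unit-width lines.
Polar moment about centroid: J = 2[d³/12 + d(b/2)²] = 2[11³/12 + 11×2²] = 309.8 in³.
Direct shear f_v = P/L_w = 63.2 / 22 = 2.873 kip/in (vertical).
Torsion M = P·e = 63.2 × 12.5 = 790 kip·in.
Critical point at (x, y) = (2, 5.5) from centroid. f_tx = M·y/J = 14.02 kip/in; f_ty = M·x/J = 5.1 kip/in.
Resultant f_max = √[f_tx² + (f_v + f_ty)²] = √[14.02² + (2.873 + 5.1)²] = 16.13 kip/in.
Capacity per unit length: φr_n = 0.75 × 0.6 × 100 × (0.707 × 0.4375) = 13.92 kip/in.
16.13 > 13.92 → NOT adequate.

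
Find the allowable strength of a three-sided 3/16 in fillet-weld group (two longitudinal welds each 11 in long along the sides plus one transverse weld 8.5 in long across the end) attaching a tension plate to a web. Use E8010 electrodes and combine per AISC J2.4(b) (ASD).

E80XX → F_EXX = 80 ksi.
t_e = 0.707 × 0.1875 = 0.1326 in.
R_nwl = 0.6 × 80 × 0.1326 × 22 = 140 kips (longitudinal, 2 welds).
R_nwt = 0.6 × 80 × 0.1326 × 8.5 = 54.09 kips (transverse, base value).
(i) R_nwl + R_nwt = 194.1 kips; (ii) 0.85 R_nwl + 1.5 R_nwt = 200.1 kips.
R_n = max = 200.1 kips [governs: (ii)]; R_n/Ω = 100.1 kips.

R_n/Ω ≈ 100 kips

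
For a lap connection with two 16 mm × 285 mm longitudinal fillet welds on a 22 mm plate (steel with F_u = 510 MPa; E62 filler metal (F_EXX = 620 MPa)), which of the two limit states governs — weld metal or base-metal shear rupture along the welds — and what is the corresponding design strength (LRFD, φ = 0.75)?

t_e = 0.707 × 16 = 11.31 mm; L = 570 mm.
Weld metal: φR_n = 0.75 × 0.6 × 620 × 11.31 × 570 × 10⁻³ = 1799 kN.
Base metal (shear rupture): φR_n = 0.75 × 0.6 × 510 × 22 × 570 × 10⁻³ = 2878 kN.
Governing: weld metal.

φR_n ≈ 1800 kN (weld metal governs)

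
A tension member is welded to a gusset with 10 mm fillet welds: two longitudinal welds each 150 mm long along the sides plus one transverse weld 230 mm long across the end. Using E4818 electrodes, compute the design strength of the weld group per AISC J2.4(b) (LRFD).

E48XX → F_EXX = 480 MPa.
t_e = 0.707 × 10 = 7.07 mm.
R_nwl = 0.6 × 480 × 7.07 × 300 × 10⁻³ = 610.8 kN (longitudinal, 2 welds).
R_nwt = 0.6 × 480 × 7.07 × 230 × 10⁻³ = 468.3 kN (transverse, base value).
(i) R_nwl + R_nwt = 1079 kN; (ii) 0.85 R_nwl + 1.5 R_nwt = 1222 kN.
R_n = max = 1222 kN [governs: (ii)]; φR_n = 916.3 kN.

φR_n ≈ 916 kN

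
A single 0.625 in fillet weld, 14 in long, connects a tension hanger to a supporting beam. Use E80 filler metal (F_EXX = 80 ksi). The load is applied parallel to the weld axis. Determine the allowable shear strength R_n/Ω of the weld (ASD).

Effective throat t_e = 0.707 × 0.625 = 0.4419 in.
Total length L = 14 in; A_we = 0.4419 × 14 = 6.186 in².
F_nw = 0.6 F_EXX = 0.6 × 80 = 48 ksi.
R_n = 48 × 6.186 = 296.9 kip; R_n/Ω = 296.9/2.0 = 148.5 kip.

R_n/Ω ≈ 148 kip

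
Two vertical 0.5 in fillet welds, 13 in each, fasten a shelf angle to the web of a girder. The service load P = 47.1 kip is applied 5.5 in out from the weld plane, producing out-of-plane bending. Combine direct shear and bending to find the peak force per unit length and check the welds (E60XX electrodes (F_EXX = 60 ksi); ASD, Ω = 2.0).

f_max ≈ 4.94 kip/in; adequate

L_w = 2 × 13 = 26 in; section modulus (unit throat) S = 2 × L²/6 = 56.33 in².
Direct shear f_v = P/L_w = 47.1/26 = 1.812 kip/in.
Moment M = P × e = 47.1 × 5.5 = 259.05 kip·in; bending f_b = M/S = 4.599 kip/in.
f_max = √(f_v² + f_b²) = √(1.812² + 4.599²) = 4.942 kip/in.
r_n/Ω = (1/2.0) × 0.6 × 60 × (0.707 × 0.5) = 6.363 kip/in → adequate.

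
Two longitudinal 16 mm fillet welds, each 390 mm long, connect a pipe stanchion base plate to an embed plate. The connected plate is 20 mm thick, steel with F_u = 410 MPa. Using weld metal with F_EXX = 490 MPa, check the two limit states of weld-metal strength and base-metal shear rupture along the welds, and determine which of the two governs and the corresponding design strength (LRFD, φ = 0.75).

t_e = 0.707 × 16 = 11.31 mm; L = 780 mm.
Weld metal: φR_n = 0.75 × 0.6 × 490 × 11.31 × 780 × 10⁻³ = 1946 kN.
Base metal (shear rupture): φR_n = 0.75 × 0.6 × 410 × 20 × 780 × 10⁻³ = 2878 kN.
Governing: weld metal.

φR_n ≈ 1950 kN (weld metal governs)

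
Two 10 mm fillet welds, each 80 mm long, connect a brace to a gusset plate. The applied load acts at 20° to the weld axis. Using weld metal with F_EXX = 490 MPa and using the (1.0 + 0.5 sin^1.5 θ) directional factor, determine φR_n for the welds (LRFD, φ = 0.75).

t_e = 0.707 × 10 = 7.07 mm; A_we = 7.07 × 160 = 1131 mm².
Directional factor: 1.0 + 0.5 sin^1.5(20°) = 1.1.
F_nw = 0.6 × 490 × 1.1 = 323.4 MPa.
φR_n = 0.75 × 323.4 × 1131 × 10⁻³ = 274.4 kN.

φR_n ≈ 274 kN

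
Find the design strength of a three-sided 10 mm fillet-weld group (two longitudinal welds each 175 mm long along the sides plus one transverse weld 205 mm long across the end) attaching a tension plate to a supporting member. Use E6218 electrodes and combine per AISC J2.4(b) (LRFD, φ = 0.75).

φR_n ≈ 1190 kN

E62XX → F_EXX = 620 MPa.
t_e = 0.707 × 10 = 7.07 mm.
R_nwl = 0.6 × 620 × 7.07 × 350 × 10⁻³ = 920.5 kN (longitudinal, 2 welds).
R_nwt = 0.6 × 620 × 7.07 × 205 × 10⁻³ = 539.2 kN (transverse, base value).
(i) R_nwl + R_nwt = 1460 kN; (ii) 0.85 R_nwl + 1.5 R_nwt = 1591 kN.
R_n = max = 1591 kN [governs: (ii)]; φR_n = 1193 kN.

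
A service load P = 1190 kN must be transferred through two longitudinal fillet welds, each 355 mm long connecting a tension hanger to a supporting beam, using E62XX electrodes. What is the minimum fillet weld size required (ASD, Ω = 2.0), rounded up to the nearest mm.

E62XX → F_EXX = 620 MPa.
Total weld length L = 710 mm.
Required throat t_e = P × Ω / (0.6 F_EXX × L) = 1190 × 2.0 / (0.6 × 620 × 710 × 10⁻³) = 9.011 mm.
Required leg w = t_e / 0.707 = 12.75 mm → use 13 mm.

w = 13 mm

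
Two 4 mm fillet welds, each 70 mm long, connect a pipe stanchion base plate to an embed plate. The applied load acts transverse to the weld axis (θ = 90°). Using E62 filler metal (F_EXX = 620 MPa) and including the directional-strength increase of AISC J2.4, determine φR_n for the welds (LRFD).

t_e = 0.707 × 4 = 2.828 mm; A_we = 2.828 × 140 = 395.9 mm².
Directional factor: 1.0 + 0.5 sin^1.5(90°) = 1.5.
F_nw = 0.6 × 620 × 1.5 = 558 MPa.
φR_n = 0.75 × 558 × 395.9 × 10⁻³ = 165.7 kN.

φR_n ≈ 166 kN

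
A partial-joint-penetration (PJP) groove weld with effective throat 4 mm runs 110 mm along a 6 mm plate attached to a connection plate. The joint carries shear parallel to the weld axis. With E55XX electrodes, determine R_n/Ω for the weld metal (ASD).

R_n/Ω ≈ 72.6 kN

E55XX → F_EXX = 550 MPa.
Effective throat (given) t_e = 4 mm.
A_we = 4 × 110 = 440 mm².
F_nw = 0.6 F_EXX = 330 MPa.
R_n/Ω = (330 × 440) / 2.0 × 10⁻³ = 72.6 kN.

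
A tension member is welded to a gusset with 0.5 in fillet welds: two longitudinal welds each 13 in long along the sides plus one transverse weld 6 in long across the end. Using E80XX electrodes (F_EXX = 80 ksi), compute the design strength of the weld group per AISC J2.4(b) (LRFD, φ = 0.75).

φR_n ≈ 407 kips

t_e = 0.707 × 0.5 = 0.3535 in.
R_nwl = 0.6 × 80 × 0.3535 × 26 = 441.2 kips (longitudinal, 2 welds).
R_nwt = 0.6 × 80 × 0.3535 × 6 = 101.8 kips (transverse, base value).
(i) R_nwl + R_nwt = 543 kips; (ii) 0.85 R_nwl + 1.5 R_nwt = 527.7 kips.
R_n = max = 543 kips [governs: (i)]; φR_n = 407.2 kips.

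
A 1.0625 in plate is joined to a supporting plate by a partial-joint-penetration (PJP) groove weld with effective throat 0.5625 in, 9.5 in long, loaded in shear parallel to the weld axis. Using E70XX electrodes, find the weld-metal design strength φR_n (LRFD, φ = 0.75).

E70XX → F_EXX = 70 ksi.
Effective throat (given) t_e = 0.5625 in.
A_we = 0.5625 × 9.5 = 5.344 in².
F_nw = 0.6 F_EXX = 42 ksi.
φR_n = 0.75 × 42 × 5.344 = 168.3 kips.

φR_n ≈ 168 kips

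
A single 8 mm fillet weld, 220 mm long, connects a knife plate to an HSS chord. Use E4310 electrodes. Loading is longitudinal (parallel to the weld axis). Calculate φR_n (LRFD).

E43XX → F_EXX = 430 MPa.
Effective throat t_e = 0.707 × 8 = 5.656 mm.
Total length L = 220 mm; A_we = 5.656 × 220 = 1244 mm².
F_nw = 0.6 F_EXX = 0.6 × 430 = 258 MPa.
φR_n = 0.75 × 258 × 1244 × 10⁻³ = 240.8 kN.

φR_n ≈ 241 kN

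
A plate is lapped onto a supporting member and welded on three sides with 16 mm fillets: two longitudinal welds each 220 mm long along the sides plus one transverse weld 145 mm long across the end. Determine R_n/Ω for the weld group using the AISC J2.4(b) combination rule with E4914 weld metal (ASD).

R_n/Ω ≈ 984 kN

E49XX → F_EXX = 490 MPa.
t_e = 0.707 × 16 = 11.31 mm.
R_nwl = 0.6 × 490 × 11.31 × 440 × 10⁻³ = 1463 kN (longitudinal, 2 welds).
R_nwt = 0.6 × 490 × 11.31 × 145 × 10⁻³ = 482.2 kN (transverse, base value).
(i) R_nwl + R_nwt = 1946 kN; (ii) 0.85 R_nwl + 1.5 R_nwt = 1967 kN.
R_n = max = 1967 kN [governs: (ii)]; R_n/Ω = 983.6 kN.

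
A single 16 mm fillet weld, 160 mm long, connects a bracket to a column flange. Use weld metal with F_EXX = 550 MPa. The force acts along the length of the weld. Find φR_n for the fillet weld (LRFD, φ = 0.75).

Effective throat t_e = 0.707 × 16 = 11.31 mm.
Total length L = 160 mm; A_we = 11.31 × 160 = 1810 mm².
F_nw = 0.6 F_EXX = 0.6 × 550 = 330 MPa.
φR_n = 0.75 × 330 × 1810 × 10⁻³ = 448 kN.

φR_n ≈ 448 kN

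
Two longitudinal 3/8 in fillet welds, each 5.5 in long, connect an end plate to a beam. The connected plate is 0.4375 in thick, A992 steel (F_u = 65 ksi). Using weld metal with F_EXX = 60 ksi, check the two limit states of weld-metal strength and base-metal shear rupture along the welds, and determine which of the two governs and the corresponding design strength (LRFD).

t_e = 0.707 × 0.375 = 0.2651 in; L = 11 in.
Weld metal: φR_n = 0.75 × 0.6 × 60 × 0.2651 × 11 = 78.74 kip.
Base metal (shear rupture): φR_n = 0.75 × 0.6 × 65 × 0.4375 × 11 = 140.8 kip.
Governing: weld metal.

φR_n ≈ 78.7 kip (weld metal governs)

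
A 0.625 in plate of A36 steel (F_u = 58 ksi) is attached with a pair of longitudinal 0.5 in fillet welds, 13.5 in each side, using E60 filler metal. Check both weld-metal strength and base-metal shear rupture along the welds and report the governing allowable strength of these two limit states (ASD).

E60XX → F_EXX = 60 ksi.
t_e = 0.707 × 0.5 = 0.3535 in; L = 27 in.
Weld metal: R_n/Ω = (1/2.0) × 0.6 × 60 × 0.3535 × 27 = 171.8 kip.
Base metal (shear rupture): R_n/Ω = (1/2.0) × 0.6 × 58 × 0.625 × 27 = 293.6 kip.
Governing: weld metal.

R_n/Ω ≈ 172 kip (weld metal governs)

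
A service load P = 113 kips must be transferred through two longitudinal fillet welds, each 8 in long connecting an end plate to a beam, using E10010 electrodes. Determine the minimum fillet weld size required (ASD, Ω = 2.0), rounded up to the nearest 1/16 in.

E100XX → F_EXX = 100 ksi.
Total weld length L = 16 in.
Required throat t_e = P × Ω / (0.6 F_EXX × L) = 113 × 2.0 / (0.6 × 100 × 16) = 0.2354 in.
Required leg w = t_e / 0.707 = 0.333 in → use 3/8 in.

w = 3/8 in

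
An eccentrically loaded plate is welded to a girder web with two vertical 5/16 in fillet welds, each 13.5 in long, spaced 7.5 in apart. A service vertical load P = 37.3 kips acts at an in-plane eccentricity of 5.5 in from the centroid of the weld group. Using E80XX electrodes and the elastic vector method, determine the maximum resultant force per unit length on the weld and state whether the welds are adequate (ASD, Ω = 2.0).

E80XX → F_EXX = 80 ksi.
Total weld length L_w = 27 in. Treat welds as unit-width lines.
Polar moment about centroid: J = 2[d³/12 + d(b/2)²] = 2[13.5³/12 + 13.5×3.75²] = 789.8 in³.
Direct shear f_v = P/L_w = 37.3 / 27 = 1.381 kip/in (vertical).
Torsion M = P·e = 37.3 × 5.5 = 205.15 kip·in.
Critical point at (x, y) = (3.75, 6.75) from centroid. f_tx = M·y/J = 1.753 kip/in; f_ty = M·x/J = 0.9741 kip/in.
Resultant f_max = √[f_tx² + (f_v + f_ty)²] = √[1.753² + (1.381 + 0.9741)²] = 2.937 kip/in.
Capacity per unit length: r_n/Ω = (1/2.0) × 0.6 × 80 × (0.707 × 0.3125) = 5.302 kip/in.
2.937 ≤ 5.302 → adequate.

f_max ≈ 2.94 kip/in; adequate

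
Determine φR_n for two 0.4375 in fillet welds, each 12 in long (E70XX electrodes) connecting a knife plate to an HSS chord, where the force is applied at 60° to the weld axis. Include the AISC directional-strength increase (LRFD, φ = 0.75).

φR_n ≈ 328 kips

E70XX → F_EXX = 70 ksi.
t_e = 0.707 × 0.4375 = 0.3093 in; A_we = 0.3093 × 24 = 7.423 in².
Directional factor: 1.0 + 0.5 sin^1.5(60°) = 1.403.
F_nw = 0.6 × 70 × 1.403 = 58.92 ksi.
φR_n = 0.75 × 58.92 × 7.423 = 328.1 kips.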